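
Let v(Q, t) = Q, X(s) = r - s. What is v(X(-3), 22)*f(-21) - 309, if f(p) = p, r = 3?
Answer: -435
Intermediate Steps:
X(s) = 3 - s
v(X(-3), 22)*f(-21) - 309 = (3 - 1*(-3))*(-21) - 309 = (3 + 3)*(-21) - 309 = 6*(-21) - 309 = -126 - 309 = -435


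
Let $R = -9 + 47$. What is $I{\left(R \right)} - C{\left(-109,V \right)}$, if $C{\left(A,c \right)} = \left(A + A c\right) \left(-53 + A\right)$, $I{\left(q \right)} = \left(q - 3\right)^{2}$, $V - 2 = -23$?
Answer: $354385$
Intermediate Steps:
$V = -21$ ($V = 2 - 23 = -21$)
$R = 38$
$I{\left(q \right)} = \left(-3 + q\right)^{2}$
$C{\left(A,c \right)} = \left(-53 + A\right) \left(A + A c\right)$
$I{\left(R \right)} - C{\left(-109,V \right)} = \left(-3 + 38\right)^{2} - - 109 \left(-53 - 109 - -1113 - -2289\right) = 35^{2} - - 109 \left(-53 - 109 + 1113 + 2289\right) = 1225 - \left(-109\right) 3240 = 1225 - -353160 = 1225 + 353160 = 354385$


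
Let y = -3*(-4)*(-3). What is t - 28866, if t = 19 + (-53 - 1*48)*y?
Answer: -25211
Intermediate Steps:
y = -36 (y = 12*(-3) = -36)
t = 3655 (t = 19 + (-53 - 1*48)*(-36) = 19 + (-53 - 48)*(-36) = 19 - 101*(-36) = 19 + 3636 = 3655)
t - 28866 = 3655 - 28866 = -25211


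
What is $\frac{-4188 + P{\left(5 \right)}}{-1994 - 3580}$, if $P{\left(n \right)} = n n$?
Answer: $\frac{4163}{5574} \approx 0.74686$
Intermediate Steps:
$P{\left(n \right)} = n^{2}$
$\frac{-4188 + P{\left(5 \right)}}{-1994 - 3580} = \frac{-4188 + 5^{2}}{-1994 - 3580} = \frac{-4188 + 25}{-5574} = \left(-4163\right) \left(- \frac{1}{5574}\right) = \frac{4163}{5574}$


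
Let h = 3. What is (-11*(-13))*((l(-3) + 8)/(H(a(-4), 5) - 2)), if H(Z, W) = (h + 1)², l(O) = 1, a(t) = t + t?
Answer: 1287/14 ≈ 91.929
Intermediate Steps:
a(t) = 2*t
H(Z, W) = 16 (H(Z, W) = (3 + 1)² = 4² = 16)
(-11*(-13))*((l(-3) + 8)/(H(a(-4), 5) - 2)) = (-11*(-13))*((1 + 8)/(16 - 2)) = 143*(9/14) = 1287/14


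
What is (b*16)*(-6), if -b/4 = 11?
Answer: 4224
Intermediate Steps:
b = -44 (b = -4*11 = -44)
(b*16)*(-6) = -44*16*(-6) = -704*(-6) = 4224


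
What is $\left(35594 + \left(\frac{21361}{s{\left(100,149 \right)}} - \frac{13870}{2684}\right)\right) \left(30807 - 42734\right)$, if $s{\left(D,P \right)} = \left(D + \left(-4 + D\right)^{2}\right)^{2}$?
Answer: $- \frac{24718746364366787665}{58234651376} \approx -4.2447 \cdot 10^{8}$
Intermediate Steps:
$\left(35594 + \left(\frac{21361}{s{\left(100,149 \right)}} - \frac{13870}{2684}\right)\right) \left(30807 - 42734\right) = \left(35594 + \left(\frac{21361}{\left(100 + \left(-4 + 100\right)^{2}\right)^{2}} - \frac{13870}{2684}\right)\right) \left(30807 - 42734\right) = \left(35594 + \left(\frac{21361}{\left(100 + 96^{2}\right)^{2}} - \frac{6935}{1342}\right)\right) \left(-11927\right) = \left(35594 - \left(\frac{6935}{1342} - \frac{21361}{\left(100 + 9216\right)^{2}}\right)\right) \left(-11927\right) = \left(35594 - \left(\frac{6935}{1342} - \frac{21361}{9316^{2}}\right)\right) \left(-11927\right) = \left(35594 - \left(\frac{6935}{1342} - \frac{21361}{86787856}\right)\right) \left(-11927\right) = \left(35594 + \left(21361 \cdot \frac{1}{86787856} - \frac{6935}{1342}\right)\right) \left(-11927\right) = \left(35594 + \left(\frac{21361}{86787856} - \frac{6935}{1342}\right)\right) \left(-11927\right) = \left(35594 - \frac{300922557449}{58234651376}\right) \left(-11927\right) = \frac{2072503258519895}{58234651376} \left(-11927\right) = - \frac{24718746364366787665}{58234651376}$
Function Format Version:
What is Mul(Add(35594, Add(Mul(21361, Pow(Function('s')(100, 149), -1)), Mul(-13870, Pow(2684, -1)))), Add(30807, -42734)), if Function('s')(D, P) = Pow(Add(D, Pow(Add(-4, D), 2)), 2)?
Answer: Rational(-24718746364366787665, 58234651376) ≈ -4.2447e+8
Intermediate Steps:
Mul(Add(35594, Add(Mul(21361, Pow(Function('s')(100, 149), -1)), Mul(-13870, Pow(2684, -1)))), Add(30807, -42734)) = Mul(Add(35594, Add(Mul(21361, Pow(Pow(Add(100, Pow(Add(-4, 100), 2)), 2), -1)), Mul(-13870, Pow(2684, -1)))), Add(30807, -42734)) = Mul(Add(35594, Add(Mul(21361, Pow(Pow(Add(100, Pow(96, 2)), 2), -1)), Mul(-13870, Rational(1, 2684)))), -11927) = Mul(Add(35594, Add(Mul(21361, Pow(Pow(Add(100, 9216), 2), -1)), Rational(-6935, 1342))), -11927) = Mul(Add(35594, Add(Mul(21361, Pow(Pow(9316, 2), -1)), Rational(-6935, 1342))), -11927) = Mul(Add(35594, Add(Mul(21361, Pow(86787856, -1)), Rational(-6935, 1342))), -11927) = Mul(Add(35594, Add(Mul(21361, Rational(1, 86787856)), Rational(-6935, 1342))), -11927) = Mul(Add(35594, Add(Rational(21361, 86787856), Rational(-6935, 1342))), -11927) = Mul(Add(35594, Rational(-300922557449, 58234651376)), -11927) = Mul(Rational(2072503258519895, 58234651376), -11927) = Rational(-24718746364366787665, 58234651376)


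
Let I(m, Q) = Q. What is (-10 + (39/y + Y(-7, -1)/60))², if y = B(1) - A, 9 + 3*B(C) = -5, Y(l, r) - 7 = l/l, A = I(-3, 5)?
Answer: 36566209/189225 ≈ 193.24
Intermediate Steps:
A = 5
Y(l, r) = 8 (Y(l, r) = 7 + l/l = 7 + 1 = 8)
B(C) = -14/3 (B(C) = -3 + (⅓)*(-5) = -3 - 5/3 = -14/3)
y = -29/3 (y = -14/3 - 1*5 = -14/3 - 5 = -29/3 ≈ -9.6667)
(-10 + (39/y + Y(-7, -1)/60))² = (-10 + (39/(-29/3) + 8/60))² = (-10 + (39*(-3/29) + 8*(1/60)))² = (-10 + (-117/29 + 2/15))² = (-10 - 1697/435)² = (-6047/435)² = 36566209/189225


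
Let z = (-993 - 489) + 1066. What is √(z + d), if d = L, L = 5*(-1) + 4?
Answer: I*√417 ≈ 20.421*I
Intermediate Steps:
L = -1 (L = -5 + 4 = -1)
d = -1
z = -416 (z = -1482 + 1066 = -416)
√(z + d) = √(-416 - 1) = √(-417) = I*√417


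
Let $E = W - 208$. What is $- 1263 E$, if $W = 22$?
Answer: $234918$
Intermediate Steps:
$E = -186$ ($E = 22 - 208 = -186$)
$- 1263 E = \left(-1263\right) \left(-186\right) = 234918$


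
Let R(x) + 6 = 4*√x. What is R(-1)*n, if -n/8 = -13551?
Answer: -650448 + 433632*I ≈ -6.5045e+5 + 4.3363e+5*I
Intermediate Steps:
n = 108408 (n = -8*(-13551) = 108408)
R(x) = -6 + 4*√x
R(-1)*n = (-6 + 4*√(-1))*108408 = (-6 + 4*I)*108408 = -650448 + 433632*I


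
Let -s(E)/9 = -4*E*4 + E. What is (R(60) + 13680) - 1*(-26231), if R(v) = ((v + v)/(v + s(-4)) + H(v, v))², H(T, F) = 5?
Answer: 638937/16 ≈ 39934.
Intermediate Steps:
s(E) = 135*E (s(E) = -9*(-4*E*4 + E) = -9*(-16*E + E) = -(-135)*E = 135*E)
R(v) = (5 + 2*v/(-540 + v))² (R(v) = ((v + v)/(v + 135*(-4)) + 5)² = ((2*v)/(v - 540) + 5)² = ((2*v)/(-540 + v) + 5)² = (2*v/(-540 + v) + 5)² = (5 + 2*v/(-540 + v))²)
(R(60) + 13680) - 1*(-26231) = ((-2700 + 7*60)²/(-540 + 60)² + 13680) - 1*(-26231) = ((-2700 + 420)²/(-480)² + 13680) + 26231 = ((-2280)²*(1/230400) + 13680) + 26231 = (5198400*(1/230400) + 13680) + 26231 = (361/16 + 13680) + 26231 = 219241/16 + 26231 = 638937/16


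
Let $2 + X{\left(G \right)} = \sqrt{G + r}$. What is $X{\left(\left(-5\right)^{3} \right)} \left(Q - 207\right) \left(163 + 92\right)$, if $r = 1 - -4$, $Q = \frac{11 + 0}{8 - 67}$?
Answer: $\frac{6234240}{59} - \frac{6234240 i \sqrt{30}}{59} \approx 1.0567 \cdot 10^{5} - 5.7875 \cdot 10^{5} i$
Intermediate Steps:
$Q = - \frac{11}{59}$ ($Q = \frac{11}{-59} = 11 \left(- \frac{1}{59}\right) = - \frac{11}{59} \approx -0.18644$)
$r = 5$ ($r = 1 + 4 = 5$)
$X{\left(G \right)} = -2 + \sqrt{5 + G}$ ($X{\left(G \right)} = -2 + \sqrt{G + 5} = -2 + \sqrt{5 + G}$)
$X{\left(\left(-5\right)^{3} \right)} \left(Q - 207\right) \left(163 + 92\right) = \left(-2 + \sqrt{5 + \left(-5\right)^{3}}\right) \left(- \frac{11}{59} - 207\right) \left(163 + 92\right) = \left(-2 + \sqrt{5 - 125}\right) \left(\left(- \frac{12224}{59}\right) 255\right) = \left(-2 + \sqrt{-120}\right) \left(- \frac{3117120}{59}\right) = \left(-2 + 2 i \sqrt{30}\right) \left(- \frac{3117120}{59}\right) = \frac{6234240}{59} - \frac{6234240 i \sqrt{30}}{59}$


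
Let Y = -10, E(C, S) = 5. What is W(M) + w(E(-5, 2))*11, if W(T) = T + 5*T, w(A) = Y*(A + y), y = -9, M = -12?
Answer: 368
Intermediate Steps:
w(A) = 90 - 10*A (w(A) = -10*(A - 9) = -10*(-9 + A) = 90 - 10*A)
W(T) = 6*T
W(M) + w(E(-5, 2))*11 = 6*(-12) + (90 - 10*5)*11 = -72 + (90 - 50)*11 = -72 + 40*11 = -72 + 440 = 368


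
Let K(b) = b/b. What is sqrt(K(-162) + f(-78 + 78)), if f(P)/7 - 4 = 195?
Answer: sqrt(1394) ≈ 37.336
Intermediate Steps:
f(P) = 1393 (f(P) = 28 + 7*195 = 28 + 1365 = 1393)
K(b) = 1
sqrt(K(-162) + f(-78 + 78)) = sqrt(1 + 1393) = sqrt(1394)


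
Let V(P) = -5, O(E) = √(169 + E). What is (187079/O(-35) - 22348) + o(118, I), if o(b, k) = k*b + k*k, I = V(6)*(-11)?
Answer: -12833 + 187079*√134/134 ≈ 3328.2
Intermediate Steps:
I = 55 (I = -5*(-11) = 55)
o(b, k) = k² + b*k (o(b, k) = b*k + k² = k² + b*k)
(187079/O(-35) - 22348) + o(118, I) = (187079/(√(169 - 35)) - 22348) + 55*(118 + 55) = (187079/(√134) - 22348) + 55*173 = (187079*(√134/134) - 22348) + 9515 = (187079*√134/134 - 22348) + 9515 = (-22348 + 187079*√134/134) + 9515 = -12833 + 187079*√134/134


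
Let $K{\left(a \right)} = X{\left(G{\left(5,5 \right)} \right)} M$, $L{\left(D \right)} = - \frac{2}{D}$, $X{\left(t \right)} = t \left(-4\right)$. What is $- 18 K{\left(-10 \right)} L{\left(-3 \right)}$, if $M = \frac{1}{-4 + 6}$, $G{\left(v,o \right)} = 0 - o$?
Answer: $-120$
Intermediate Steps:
$G{\left(v,o \right)} = - o$
$X{\left(t \right)} = - 4 t$
$M = \frac{1}{2} \approx 0.5$
$K{\left(a \right)} = 10$ ($K{\left(a \right)} = - 4 \left(\left(-1\right) 5\right) \frac{1}{2} = \left(-4\right) \left(-5\right) \frac{1}{2} = 20 \cdot \frac{1}{2} = 10$)
$- 18 K{\left(-10 \right)} L{\left(-3 \right)} = \left(-18\right) 10 \left(- \frac{2}{-3}\right) = - 180 \left(\left(-2\right) \left(- \frac{1}{3}\right)\right) = \left(-180\right) \frac{2}{3} = -120$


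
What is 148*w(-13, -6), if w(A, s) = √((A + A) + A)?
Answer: 148*I*√39 ≈ 924.26*I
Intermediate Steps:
w(A, s) = √3*√A (w(A, s) = √(2*A + A) = √(3*A) = √3*√A)
148*w(-13, -6) = 148*(√3*√(-13)) = 148*(√3*(I*√13)) = 148*(I*√39) = 148*I*√39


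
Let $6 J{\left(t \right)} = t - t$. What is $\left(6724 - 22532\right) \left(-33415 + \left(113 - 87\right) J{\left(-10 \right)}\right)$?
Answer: $528224320$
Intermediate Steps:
$J{\left(t \right)} = 0$ ($J{\left(t \right)} = \frac{t - t}{6} = \frac{1}{6} \cdot 0 = 0$)
$\left(6724 - 22532\right) \left(-33415 + \left(113 - 87\right) J{\left(-10 \right)}\right) = \left(6724 - 22532\right) \left(-33415 + \left(113 - 87\right) 0\right) = - 15808 \left(-33415 + 26 \cdot 0\right) = - 15808 \left(-33415 + 0\right) = \left(-15808\right) \left(-33415\right) = 528224320$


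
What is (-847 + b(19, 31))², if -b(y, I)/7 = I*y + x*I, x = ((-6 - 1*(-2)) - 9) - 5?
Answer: 1132096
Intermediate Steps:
x = -18 (x = ((-6 + 2) - 9) - 5 = (-4 - 9) - 5 = -13 - 5 = -18)
b(y, I) = 126*I - 7*I*y (b(y, I) = -7*(I*y - 18*I) = -7*(-18*I + I*y) = 126*I - 7*I*y)
(-847 + b(19, 31))² = (-847 + 7*31*(18 - 1*19))² = (-847 + 7*31*(18 - 19))² = (-847 + 7*31*(-1))² = (-847 - 217)² = (-1064)² = 1132096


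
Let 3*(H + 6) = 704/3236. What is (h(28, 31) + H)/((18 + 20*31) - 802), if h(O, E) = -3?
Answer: 21667/398028 ≈ 0.054436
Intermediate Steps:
H = -14386/2427 (H = -6 + (704/3236)/3 = -6 + (704*(1/3236))/3 = -6 + (⅓)*(176/809) = -6 + 176/2427 = -14386/2427 ≈ -5.9275)
(h(28, 31) + H)/((18 + 20*31) - 802) = (-3 - 14386/2427)/((18 + 20*31) - 802) = -21667/(2427*((18 + 620) - 802)) = -21667/(2427*(638 - 802)) = -21667/2427/(-164) = -21667/2427*(-1/164) = 21667/398028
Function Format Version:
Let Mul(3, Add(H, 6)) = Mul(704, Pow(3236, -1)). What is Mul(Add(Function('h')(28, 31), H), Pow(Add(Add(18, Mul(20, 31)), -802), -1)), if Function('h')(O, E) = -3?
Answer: Rational(21667, 398028) ≈ 0.054436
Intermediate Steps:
H = Rational(-14386, 2427) (H = Add(-6, Mul(Rational(1, 3), Mul(704, Pow(3236, -1)))) = Add(-6, Mul(Rational(1, 3), Mul(704, Rational(1, 3236)))) = Add(-6, Mul(Rational(1, 3), Rational(176, 809))) = Add(-6, Rational(176, 2427)) = Rational(-14386, 2427) ≈ -5.9275)
Mul(Add(Function('h')(28, 31), H), Pow(Add(Add(18, Mul(20, 31)), -802), -1)) = Mul(Add(-3, Rational(-14386, 2427)), Pow(Add(Add(18, Mul(20, 31)), -802), -1)) = Mul(Rational(-21667, 2427), Pow(Add(Add(18, 620), -802), -1)) = Mul(Rational(-21667, 2427), Pow(Add(638, -802), -1)) = Mul(Rational(-21667, 2427), Pow(-164, -1)) = Mul(Rational(-21667, 2427), Rational(-1, 164)) = Rational(21667, 398028)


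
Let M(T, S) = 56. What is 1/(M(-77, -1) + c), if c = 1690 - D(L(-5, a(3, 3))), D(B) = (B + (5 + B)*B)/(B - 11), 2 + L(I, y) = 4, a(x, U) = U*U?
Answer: 9/15730 ≈ 0.00057216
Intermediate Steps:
a(x, U) = U²
L(I, y) = 2 (L(I, y) = -2 + 4 = 2)
D(B) = (B + B*(5 + B))/(-11 + B)
c = 15226/9 (c = 1690 - 2*(6 + 2)/(-11 + 2) = 1690 - 2*8/(-9) = 1690 - 2*(-1)*8/9 = 1690 - 1*(-16/9) = 1690 + 16/9 = 15226/9 ≈ 1691.8)
1/(M(-77, -1) + c) = 1/(56 + 15226/9) = 1/(15730/9) = 9/15730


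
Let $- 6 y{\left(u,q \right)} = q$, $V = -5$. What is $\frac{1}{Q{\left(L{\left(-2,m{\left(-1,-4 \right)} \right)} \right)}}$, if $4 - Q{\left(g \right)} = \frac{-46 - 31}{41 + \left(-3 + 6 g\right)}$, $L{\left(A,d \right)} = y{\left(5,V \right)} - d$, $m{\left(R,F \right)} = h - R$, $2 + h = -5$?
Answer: $\frac{79}{393} \approx 0.20102$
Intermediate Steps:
$h = -7$ ($h = -2 - 5 = -7$)
$m{\left(R,F \right)} = -7 - R$
$y{\left(u,q \right)} = - \frac{q}{6}$
$L{\left(A,d \right)} = \frac{5}{6} - d$ ($L{\left(A,d \right)} = \left(- \frac{1}{6}\right) \left(-5\right) - d = \frac{5}{6} - d$)
$Q{\left(g \right)} = 4 + \frac{77}{38 + 6 g}$ ($Q{\left(g \right)} = 4 - \frac{-46 - 31}{41 + \left(-3 + 6 g\right)} = 4 - - \frac{77}{38 + 6 g} = 4 + \frac{77}{38 + 6 g}$)
$\frac{1}{Q{\left(L{\left(-2,m{\left(-1,-4 \right)} \right)} \right)}} = \frac{1}{\frac{1}{2} \frac{1}{19 + 3 \left(\frac{5}{6} - \left(-7 - -1\right)\right)} \left(229 + 24 \left(\frac{5}{6} - \left(-7 - -1\right)\right)\right)} = \frac{1}{\frac{1}{2} \frac{1}{19 + 3 \left(\frac{5}{6} - \left(-7 + 1\right)\right)} \left(229 + 24 \left(\frac{5}{6} - \left(-7 + 1\right)\right)\right)} = \frac{1}{\frac{1}{2} \frac{1}{19 + 3 \left(\frac{5}{6} - -6\right)} \left(229 + 24 \left(\frac{5}{6} - -6\right)\right)} = \frac{1}{\frac{1}{2} \frac{1}{19 + 3 \left(\frac{5}{6} + 6\right)} \left(229 + 24 \left(\frac{5}{6} + 6\right)\right)} = \frac{1}{\frac{1}{2} \frac{1}{19 + 3 \cdot \frac{41}{6}} \left(229 + 24 \cdot \frac{41}{6}\right)} = \frac{1}{\frac{1}{2} \frac{1}{19 + \frac{41}{2}} \left(229 + 164\right)} = \frac{1}{\frac{1}{2} \frac{1}{\frac{79}{2}} \cdot 393} = \frac{1}{\frac{1}{2} \cdot \frac{2}{79} \cdot 393} = \frac{1}{\frac{393}{79}} = \frac{79}{393}$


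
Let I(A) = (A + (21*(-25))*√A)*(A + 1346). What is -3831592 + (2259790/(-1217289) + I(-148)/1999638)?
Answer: -1554437649788784170/405689556897 - 209650*I*√37/333273 ≈ -3.8316e+6 - 3.8264*I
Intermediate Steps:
I(A) = (1346 + A)*(A - 525*√A) (I(A) = (A - 525*√A)*(1346 + A) = (1346 + A)*(A - 525*√A))
-3831592 + (2259790/(-1217289) + I(-148)/1999638) = -3831592 + (2259790/(-1217289) + ((-148)² - 1413300*I*√37 - (-155400)*I*√37 + 1346*(-148))/1999638) = -3831592 + (2259790*(-1/1217289) + (21904 - 1413300*I*√37 - (-155400)*I*√37 - 199208)*(1/1999638)) = -3831592 + (-2259790/1217289 + (21904 - 1413300*I*√37 + 155400*I*√37 - 199208)*(1/1999638)) = -3831592 + (-2259790/1217289 + (-177304 - 1257900*I*√37)*(1/1999638)) = -3831592 + (-2259790/1217289 + (-88652/999819 - 209650*I*√37/333273)) = -3831592 + (-789098694146/405689556897 - 209650*I*√37/333273) = -1554437649788784170/405689556897 - 209650*I*√37/333273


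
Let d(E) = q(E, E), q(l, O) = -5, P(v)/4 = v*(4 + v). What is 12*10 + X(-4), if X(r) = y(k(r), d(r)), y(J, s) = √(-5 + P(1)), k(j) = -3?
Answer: 120 + √15 ≈ 123.87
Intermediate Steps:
P(v) = 4*v*(4 + v) (P(v) = 4*(v*(4 + v)) = 4*v*(4 + v))
d(E) = -5
y(J, s) = √15 (y(J, s) = √(-5 + 4*1*(4 + 1)) = √(-5 + 4*1*5) = √(-5 + 20) = √15)
X(r) = √15
12*10 + X(-4) = 12*10 + √15 = 120 + √15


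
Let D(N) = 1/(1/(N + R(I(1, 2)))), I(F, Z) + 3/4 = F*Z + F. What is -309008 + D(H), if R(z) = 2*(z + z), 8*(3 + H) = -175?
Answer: -2472191/8 ≈ -3.0902e+5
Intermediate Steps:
H = -199/8 (H = -3 + (⅛)*(-175) = -3 - 175/8 = -199/8 ≈ -24.875)
I(F, Z) = -¾ + F + F*Z (I(F, Z) = -¾ + (F*Z + F) = -¾ + (F + F*Z) = -¾ + F + F*Z)
R(z) = 4*z (R(z) = 2*(2*z) = 4*z)
D(N) = 9 + N (D(N) = 1/(1/(N + 4*(-¾ + 1 + 1*2))) = 1/(1/(N + 4*(-¾ + 1 + 2))) = 1/(1/(N + 4*(9/4))) = 1/(1/(N + 9)) = 1/(1/(9 + N)) = 9 + N)
-309008 + D(H) = -309008 + (9 - 199/8) = -309008 - 127/8 = -2472191/8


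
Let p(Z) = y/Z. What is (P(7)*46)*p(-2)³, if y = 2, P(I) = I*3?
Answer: -966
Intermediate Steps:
P(I) = 3*I
p(Z) = 2/Z
(P(7)*46)*p(-2)³ = ((3*7)*46)*(2/(-2))³ = (21*46)*(2*(-½))³ = 966*(-1)³ = 966*(-1) = -966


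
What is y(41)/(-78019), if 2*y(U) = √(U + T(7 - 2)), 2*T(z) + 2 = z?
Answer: -√170/312076 ≈ -4.1780e-5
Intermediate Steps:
T(z) = -1 + z/2
y(U) = √(3/2 + U)/2 (y(U) = √(U + (-1 + (7 - 2)/2))/2 = √(U + (-1 + (½)*5))/2 = √(U + (-1 + 5/2))/2 = √(U + 3/2)/2 = √(3/2 + U)/2)
y(41)/(-78019) = (√(6 + 4*41)/4)/(-78019) = (√(6 + 164)/4)*(-1/78019) = (√170/4)*(-1/78019) = -√170/312076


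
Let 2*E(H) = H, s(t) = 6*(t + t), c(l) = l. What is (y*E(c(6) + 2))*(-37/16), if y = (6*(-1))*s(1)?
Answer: 666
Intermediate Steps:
s(t) = 12*t (s(t) = 6*(2*t) = 12*t)
E(H) = H/2
y = -72 (y = (6*(-1))*(12*1) = -6*12 = -72)
(y*E(c(6) + 2))*(-37/16) = (-36*(6 + 2))*(-37/16) = (-36*8)*(-37*1/16) = -72*4*(-37/16) = -288*(-37/16) = 666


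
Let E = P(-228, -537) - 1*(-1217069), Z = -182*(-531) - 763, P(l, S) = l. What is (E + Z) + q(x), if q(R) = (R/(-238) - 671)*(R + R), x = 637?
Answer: 7725755/17 ≈ 4.5446e+5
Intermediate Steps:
Z = 95879 (Z = 96642 - 763 = 95879)
E = 1216841 (E = -228 - 1*(-1217069) = -228 + 1217069 = 1216841)
q(R) = 2*R*(-671 - R/238) (q(R) = (R*(-1/238) - 671)*(2*R) = (-R/238 - 671)*(2*R) = (-671 - R/238)*(2*R) = 2*R*(-671 - R/238))
(E + Z) + q(x) = (1216841 + 95879) - 1/119*637*(159698 + 637) = 1312720 - 1/119*637*160335 = 1312720 - 14590485/17 = 7725755/17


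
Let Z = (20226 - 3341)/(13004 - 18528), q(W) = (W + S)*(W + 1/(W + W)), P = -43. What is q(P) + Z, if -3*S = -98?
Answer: 104845871/237532 ≈ 441.40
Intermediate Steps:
S = 98/3 (S = -1/3*(-98) = 98/3 ≈ 32.667)
q(W) = (98/3 + W)*(W + 1/(2*W)) (q(W) = (W + 98/3)*(W + 1/(W + W)) = (98/3 + W)*(W + 1/(2*W)))
Z = -16885/5524 (Z = 16885/(-5524) = 16885*(-1/5524) = -16885/5524 ≈ -3.0567)
q(P) + Z = (1/6)*(98 - 43*(3 + 6*(-43)**2 + 196*(-43)))/(-43) - 16885/5524 = (1/6)*(-1/43)*(98 - 43*(3 + 6*1849 - 8428)) - 16885/5524 = (1/6)*(-1/43)*(98 - 43*(3 + 11094 - 8428)) - 16885/5524 = (1/6)*(-1/43)*(98 - 43*2669) - 16885/5524 = (1/6)*(-1/43)*(98 - 114767) - 16885/5524 = (1/6)*(-1/43)*(-114669) - 16885/5524 = 38223/86 - 16885/5524 = 104845871/237532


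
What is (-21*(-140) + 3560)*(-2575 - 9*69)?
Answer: -20774000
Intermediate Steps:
(-21*(-140) + 3560)*(-2575 - 9*69) = (2940 + 3560)*(-2575 - 621) = 6500*(-3196) = -20774000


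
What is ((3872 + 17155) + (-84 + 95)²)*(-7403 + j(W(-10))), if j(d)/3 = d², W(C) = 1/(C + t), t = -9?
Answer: -56517607040/361 ≈ -1.5656e+8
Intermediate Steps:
W(C) = 1/(-9 + C) (W(C) = 1/(C - 9) = 1/(-9 + C))
j(d) = 3*d²
((3872 + 17155) + (-84 + 95)²)*(-7403 + j(W(-10))) = ((3872 + 17155) + (-84 + 95)²)*(-7403 + 3*(1/(-9 - 10))²) = (21027 + 11²)*(-7403 + 3*(1/(-19))²) = (21027 + 121)*(-7403 + 3*(-1/19)²) = 21148*(-7403 + 3*(1/361)) = 21148*(-7403 + 3/361) = 21148*(-2672480/361) = -56517607040/361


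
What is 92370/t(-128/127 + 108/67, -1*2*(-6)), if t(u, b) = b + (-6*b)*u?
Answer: -130996055/44662 ≈ -2933.1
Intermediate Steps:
t(u, b) = b - 6*b*u
92370/t(-128/127 + 108/67, -1*2*(-6)) = 92370/(((-1*2*(-6))*(1 - 6*(-128/127 + 108/67)))) = 92370/(((-2*(-6))*(1 - 6*(-128*1/127 + 108*(1/67))))) = 92370/((12*(1 - 6*(-128/127 + 108/67)))) = 92370/((12*(1 - 6*5140/8509))) = 92370/((12*(1 - 30840/8509))) = 92370/((12*(-22331/8509))) = 92370/(-267972/8509) = 92370*(-8509/267972) = -130996055/44662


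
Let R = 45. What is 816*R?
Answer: 36720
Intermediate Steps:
816*R = 816*45 = 36720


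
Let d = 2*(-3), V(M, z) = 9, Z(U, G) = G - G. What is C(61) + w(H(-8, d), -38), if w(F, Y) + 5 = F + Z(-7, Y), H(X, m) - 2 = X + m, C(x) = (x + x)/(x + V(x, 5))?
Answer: -534/35 ≈ -15.257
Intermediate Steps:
Z(U, G) = 0
d = -6
C(x) = 2*x/(9 + x) (C(x) = (x + x)/(x + 9) = (2*x)/(9 + x) = 2*x/(9 + x))
H(X, m) = 2 + X + m (H(X, m) = 2 + (X + m) = 2 + X + m)
w(F, Y) = -5 + F (w(F, Y) = -5 + (F + 0) = -5 + F)
C(61) + w(H(-8, d), -38) = 2*61/(9 + 61) + (-5 + (2 - 8 - 6)) = 2*61/70 + (-5 - 12) = 2*61*(1/70) - 17 = 61/35 - 17 = -534/35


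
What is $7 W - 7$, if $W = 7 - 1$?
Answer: $35$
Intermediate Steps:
$W = 6$
$7 W - 7 = 7 \cdot 6 - 7 = 42 - 7 = 35$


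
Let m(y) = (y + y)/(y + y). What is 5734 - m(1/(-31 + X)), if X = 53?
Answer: 5733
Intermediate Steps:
m(y) = 1 (m(y) = (2*y)/((2*y)) = (2*y)*(1/(2*y)) = 1)
5734 - m(1/(-31 + X)) = 5734 - 1*1 = 5734 - 1 = 5733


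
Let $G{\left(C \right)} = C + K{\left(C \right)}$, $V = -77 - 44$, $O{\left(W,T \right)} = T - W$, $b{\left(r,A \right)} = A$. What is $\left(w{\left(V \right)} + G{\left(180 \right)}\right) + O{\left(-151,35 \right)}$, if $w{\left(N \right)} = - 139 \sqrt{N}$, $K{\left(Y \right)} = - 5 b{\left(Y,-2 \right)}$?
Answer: $376 - 1529 i \approx 376.0 - 1529.0 i$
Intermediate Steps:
$K{\left(Y \right)} = 10$ ($K{\left(Y \right)} = \left(-5\right) \left(-2\right) = 10$)
$V = -121$
$G{\left(C \right)} = 10 + C$ ($G{\left(C \right)} = C + 10 = 10 + C$)
$\left(w{\left(V \right)} + G{\left(180 \right)}\right) + O{\left(-151,35 \right)} = \left(- 139 \sqrt{-121} + \left(10 + 180\right)\right) + \left(35 - -151\right) = \left(- 139 \cdot 11 i + 190\right) + \left(35 + 151\right) = \left(- 1529 i + 190\right) + 186 = \left(190 - 1529 i\right) + 186 = 376 - 1529 i$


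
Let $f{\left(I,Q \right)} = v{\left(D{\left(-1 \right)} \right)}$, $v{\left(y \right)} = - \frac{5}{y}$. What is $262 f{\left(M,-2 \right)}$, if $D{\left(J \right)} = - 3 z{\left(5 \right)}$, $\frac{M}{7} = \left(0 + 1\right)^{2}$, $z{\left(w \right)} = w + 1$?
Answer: $\frac{655}{9} \approx 72.778$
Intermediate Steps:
$z{\left(w \right)} = 1 + w$
$M = 7$ ($M = 7 \left(0 + 1\right)^{2} = 7 \cdot 1^{2} = 7 \cdot 1 = 7$)
$D{\left(J \right)} = -18$ ($D{\left(J \right)} = - 3 \left(1 + 5\right) = \left(-3\right) 6 = -18$)
$f{\left(I,Q \right)} = \frac{5}{18}$ ($f{\left(I,Q \right)} = - \frac{5}{-18} = \left(-5\right) \left(- \frac{1}{18}\right) = \frac{5}{18}$)
$262 f{\left(M,-2 \right)} = 262 \cdot \frac{5}{18} = \frac{655}{9}$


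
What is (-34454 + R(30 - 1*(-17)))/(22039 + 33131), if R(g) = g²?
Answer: -6449/11034 ≈ -0.58447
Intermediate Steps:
(-34454 + R(30 - 1*(-17)))/(22039 + 33131) = (-34454 + (30 - 1*(-17))²)/(22039 + 33131) = (-34454 + (30 + 17)²)/55170 = (-34454 + 47²)*(1/55170) = (-34454 + 2209)*(1/55170) = -32245*1/55170 = -6449/11034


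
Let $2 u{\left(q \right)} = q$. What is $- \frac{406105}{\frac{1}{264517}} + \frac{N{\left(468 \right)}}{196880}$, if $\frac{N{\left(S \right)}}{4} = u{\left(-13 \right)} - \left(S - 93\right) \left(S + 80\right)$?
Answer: $- \frac{10574589813906413}{98440} \approx -1.0742 \cdot 10^{11}$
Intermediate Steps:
$u{\left(q \right)} = \frac{q}{2}$
$N{\left(S \right)} = -26 - 4 \left(-93 + S\right) \left(80 + S\right)$ ($N{\left(S \right)} = 4 \left(\frac{1}{2} \left(-13\right) - \left(S - 93\right) \left(S + 80\right)\right) = 4 \left(- \frac{13}{2} - \left(-93 + S\right) \left(80 + S\right)\right) = -26 - 4 \left(-93 + S\right) \left(80 + S\right)$)
$- \frac{406105}{\frac{1}{264517}} + \frac{N{\left(468 \right)}}{196880} = - \frac{406105}{\frac{1}{264517}} + \frac{29734 - 4 \cdot 468^{2} + 52 \cdot 468}{196880} = - 406105 \frac{1}{\frac{1}{264517}} + \left(29734 - 876096 + 24336\right) \frac{1}{196880} = \left(-406105\right) 264517 + \left(29734 - 876096 + 24336\right) \frac{1}{196880} = -107421676285 - \frac{411013}{98440} = - \frac{10574589813906413}{98440}$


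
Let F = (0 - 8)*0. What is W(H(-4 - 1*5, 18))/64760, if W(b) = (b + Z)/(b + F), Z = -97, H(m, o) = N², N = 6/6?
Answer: -12/8095 ≈ -0.0014824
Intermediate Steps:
F = 0 (F = -8*0 = 0)
N = 1 (N = 6*(⅙) = 1)
H(m, o) = 1 (H(m, o) = 1² = 1)
W(b) = (-97 + b)/b (W(b) = (b - 97)/(b + 0) = (-97 + b)/b)
W(H(-4 - 1*5, 18))/64760 = ((-97 + 1)/1)/64760 = (1*(-96))*(1/64760) = -96*1/64760 = -12/8095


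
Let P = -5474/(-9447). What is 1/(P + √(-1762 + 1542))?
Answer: 25856439/9832021328 - 89245809*I*√55/9832021328 ≈ 0.0026298 - 0.067317*I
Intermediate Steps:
P = 5474/9447 (P = -5474*(-1/9447) = 5474/9447 ≈ 0.57944)
1/(P + √(-1762 + 1542)) = 1/(5474/9447 + √(-1762 + 1542)) = 1/(5474/9447 + √(-220)) = 1/(5474/9447 + 2*I*√55)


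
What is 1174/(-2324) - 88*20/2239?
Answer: -3359413/2601718 ≈ -1.2912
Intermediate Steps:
1174/(-2324) - 88*20/2239 = 1174*(-1/2324) - 1760*1/2239 = -587/1162 - 1760/2239 = -3359413/2601718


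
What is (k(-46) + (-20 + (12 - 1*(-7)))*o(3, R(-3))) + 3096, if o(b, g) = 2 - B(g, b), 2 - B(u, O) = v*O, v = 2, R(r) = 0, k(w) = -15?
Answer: 3075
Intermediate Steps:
B(u, O) = 2 - 2*O
o(b, g) = 2*b (o(b, g) = 2 - (2 - 2*b) = 2 + (-2 + 2*b) = 2*b)
(k(-46) + (-20 + (12 - 1*(-7)))*o(3, R(-3))) + 3096 = (-15 + (-20 + (12 - 1*(-7)))*(2*3)) + 3096 = (-15 + (-20 + (12 + 7))*6) + 3096 = (-15 + (-20 + 19)*6) + 3096 = (-15 - 1*6) + 3096 = (-15 - 6) + 3096 = -21 + 3096 = 3075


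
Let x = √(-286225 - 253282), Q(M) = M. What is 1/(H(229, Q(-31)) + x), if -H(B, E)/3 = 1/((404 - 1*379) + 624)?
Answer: -1947/227240887916 - 421201*I*√539507/227240887916 ≈ -8.568e-9 - 0.0013615*I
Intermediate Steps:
H(B, E) = -3/649 (H(B, E) = -3/((404 - 1*379) + 624) = -3/((404 - 379) + 624) = -3/(25 + 624) = -3/649)
x = I*√539507 (x = √(-539507) = I*√539507 ≈ 734.51*I)
1/(H(229, Q(-31)) + x) = 1/(-3/649 + I*√539507)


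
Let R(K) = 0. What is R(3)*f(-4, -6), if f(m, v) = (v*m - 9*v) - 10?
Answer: 0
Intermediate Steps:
f(m, v) = -10 - 9*v + m*v (f(m, v) = (m*v - 9*v) - 10 = (-9*v + m*v) - 10 = -10 - 9*v + m*v)
R(3)*f(-4, -6) = 0*(-10 - 9*(-6) - 4*(-6)) = 0*(-10 + 54 + 24) = 0*68 = 0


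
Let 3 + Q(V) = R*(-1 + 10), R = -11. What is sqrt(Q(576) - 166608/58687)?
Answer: I*sqrt(361082448534)/58687 ≈ 10.239*I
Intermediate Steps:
Q(V) = -102 (Q(V) = -3 - 11*(-1 + 10) = -3 - 11*9 = -3 - 99 = -102)
sqrt(Q(576) - 166608/58687) = sqrt(-102 - 166608/58687) = sqrt(-6152682/58687) = I*sqrt(361082448534)/58687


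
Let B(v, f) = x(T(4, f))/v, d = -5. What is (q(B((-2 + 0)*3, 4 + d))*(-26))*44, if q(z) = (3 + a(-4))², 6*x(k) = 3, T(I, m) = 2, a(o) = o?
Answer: -1144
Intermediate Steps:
x(k) = ½ (x(k) = (⅙)*3 = ½)
B(v, f) = 1/(2*v)
q(z) = 1 (q(z) = (3 - 4)² = (-1)² = 1)
(q(B((-2 + 0)*3, 4 + d))*(-26))*44 = (1*(-26))*44 = -26*44 = -1144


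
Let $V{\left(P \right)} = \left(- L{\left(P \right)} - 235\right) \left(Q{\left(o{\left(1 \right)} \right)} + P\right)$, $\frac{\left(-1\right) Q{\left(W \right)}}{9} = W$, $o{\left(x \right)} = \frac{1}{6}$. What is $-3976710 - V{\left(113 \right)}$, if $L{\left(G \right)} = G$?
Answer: $-3937908$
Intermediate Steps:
$o{\left(x \right)} = \frac{1}{6}$
$Q{\left(W \right)} = - 9 W$
$V{\left(P \right)} = \left(-235 - P\right) \left(- \frac{3}{2} + P\right)$ ($V{\left(P \right)} = \left(- P - 235\right) \left(\left(-9\right) \frac{1}{6} + P\right) = \left(-235 - P\right) \left(- \frac{3}{2} + P\right)$)
$-3976710 - V{\left(113 \right)} = -3976710 - \left(\frac{705}{2} - 113^{2} - \frac{52771}{2}\right) = -3976710 - \left(\frac{705}{2} - 12769 - \frac{52771}{2}\right) = -3976710 - -38802 = -3976710 + 38802 = -3937908$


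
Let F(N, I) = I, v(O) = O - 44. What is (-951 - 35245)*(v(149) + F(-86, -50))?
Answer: -1990780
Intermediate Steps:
v(O) = -44 + O
(-951 - 35245)*(v(149) + F(-86, -50)) = (-951 - 35245)*((-44 + 149) - 50) = -36196*(105 - 50) = -36196*55 = -1990780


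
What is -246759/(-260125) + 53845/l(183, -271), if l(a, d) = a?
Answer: 14051587522/47602875 ≈ 295.18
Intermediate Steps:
-246759/(-260125) + 53845/l(183, -271) = -246759/(-260125) + 53845/183 = -246759*(-1/260125) + 53845*(1/183) = 246759/260125 + 53845/183 = 14051587522/47602875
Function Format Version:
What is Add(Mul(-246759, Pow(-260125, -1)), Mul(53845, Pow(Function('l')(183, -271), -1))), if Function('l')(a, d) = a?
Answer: Rational(14051587522, 47602875) ≈ 295.18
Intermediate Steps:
Add(Mul(-246759, Pow(-260125, -1)), Mul(53845, Pow(Function('l')(183, -271), -1))) = Add(Mul(-246759, Pow(-260125, -1)), Mul(53845, Pow(183, -1))) = Add(Mul(-246759, Rational(-1, 260125)), Mul(53845, Rational(1, 183))) = Add(Rational(246759, 260125), Rational(53845, 183)) = Rational(14051587522, 47602875)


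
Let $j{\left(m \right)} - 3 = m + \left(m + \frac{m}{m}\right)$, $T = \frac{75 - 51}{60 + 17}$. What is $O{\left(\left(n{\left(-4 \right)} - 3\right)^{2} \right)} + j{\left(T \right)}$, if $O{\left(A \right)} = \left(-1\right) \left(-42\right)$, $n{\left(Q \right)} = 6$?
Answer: $\frac{3590}{77} \approx 46.623$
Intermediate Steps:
$T = \frac{24}{77} \approx 0.31169$
$O{\left(A \right)} = 42$
$j{\left(m \right)} = 4 + 2 m$ ($j{\left(m \right)} = 3 + \left(m + \left(m + \frac{m}{m}\right)\right) = 3 + \left(m + \left(m + 1\right)\right) = 3 + \left(m + \left(1 + m\right)\right) = 3 + \left(1 + 2 m\right) = 4 + 2 m$)
$O{\left(\left(n{\left(-4 \right)} - 3\right)^{2} \right)} + j{\left(T \right)} = 42 + \left(4 + 2 \cdot \frac{24}{77}\right) = 42 + \left(4 + \frac{48}{77}\right) = 42 + \frac{356}{77} = \frac{3590}{77}$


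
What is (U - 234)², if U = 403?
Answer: 28561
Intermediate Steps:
(U - 234)² = (403 - 234)² = 169² = 28561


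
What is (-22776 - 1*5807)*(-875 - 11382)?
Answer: 350341831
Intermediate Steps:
(-22776 - 1*5807)*(-875 - 11382) = (-22776 - 5807)*(-12257) = -28583*(-12257) = 350341831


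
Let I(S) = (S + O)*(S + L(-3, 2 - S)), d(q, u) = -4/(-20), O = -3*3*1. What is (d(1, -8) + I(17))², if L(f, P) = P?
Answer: 6561/25 ≈ 262.44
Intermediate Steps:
O = -9 (O = -9*1 = -9)
d(q, u) = ⅕ (d(q, u) = -4*(-1/20) = ⅕)
I(S) = -18 + 2*S (I(S) = (S - 9)*(S + (2 - S)) = (-9 + S)*2 = -18 + 2*S)
(d(1, -8) + I(17))² = (⅕ + (-18 + 2*17))² = (⅕ + (-18 + 34))² = (⅕ + 16)² = (81/5)² = 6561/25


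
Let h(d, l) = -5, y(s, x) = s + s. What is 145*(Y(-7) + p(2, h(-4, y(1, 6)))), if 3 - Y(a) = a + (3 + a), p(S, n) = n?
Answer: 1305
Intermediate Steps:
y(s, x) = 2*s
Y(a) = -2*a (Y(a) = 3 - (a + (3 + a)) = 3 - (3 + 2*a) = 3 + (-3 - 2*a) = -2*a)
145*(Y(-7) + p(2, h(-4, y(1, 6)))) = 145*(-2*(-7) - 5) = 145*(14 - 5) = 145*9 = 1305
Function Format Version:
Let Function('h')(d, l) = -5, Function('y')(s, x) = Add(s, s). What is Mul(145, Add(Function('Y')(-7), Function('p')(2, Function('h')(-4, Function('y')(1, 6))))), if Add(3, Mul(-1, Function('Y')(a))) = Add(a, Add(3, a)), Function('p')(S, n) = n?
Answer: 1305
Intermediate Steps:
Function('y')(s, x) = Mul(2, s)
Function('Y')(a) = Mul(-2, a) (Function('Y')(a) = Add(3, Mul(-1, Add(a, Add(3, a)))) = Add(3, Mul(-1, Add(3, Mul(2, a)))) = Add(3, Add(-3, Mul(-2, a))) = Mul(-2, a))
Mul(145, Add(Function('Y')(-7), Function('p')(2, Function('h')(-4, Function('y')(1, 6))))) = Mul(145, Add(Mul(-2, -7), -5)) = Mul(145, Add(14, -5)) = Mul(145, 9) = 1305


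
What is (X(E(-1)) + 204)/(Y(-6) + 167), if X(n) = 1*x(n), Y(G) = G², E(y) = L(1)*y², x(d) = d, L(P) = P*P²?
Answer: 205/203 ≈ 1.0099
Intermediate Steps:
L(P) = P³
E(y) = y² (E(y) = 1³*y² = 1*y² = y²)
X(n) = n (X(n) = 1*n = n)
(X(E(-1)) + 204)/(Y(-6) + 167) = ((-1)² + 204)/((-6)² + 167) = (1 + 204)/(36 + 167) = 205/203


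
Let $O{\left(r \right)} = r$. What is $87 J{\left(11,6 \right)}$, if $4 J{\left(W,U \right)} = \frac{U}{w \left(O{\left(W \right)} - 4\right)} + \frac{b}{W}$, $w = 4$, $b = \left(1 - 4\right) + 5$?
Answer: $\frac{5307}{616} \approx 8.6153$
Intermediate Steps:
$b = 2$ ($b = -3 + 5 = 2$)
$J{\left(W,U \right)} = \frac{1}{2 W} + \frac{U}{4 \left(-16 + 4 W\right)}$ ($J{\left(W,U \right)} = \frac{\frac{U}{4 \left(W - 4\right)} + \frac{2}{W}}{4} = \frac{\frac{U}{4 \left(-4 + W\right)} + \frac{2}{W}}{4} = \frac{\frac{U}{-16 + 4 W} + \frac{2}{W}}{4} = \frac{\frac{2}{W} + \frac{U}{-16 + 4 W}}{4} = \frac{1}{2 W} + \frac{U}{4 \left(-16 + 4 W\right)}$)
$87 J{\left(11,6 \right)} = 87 \frac{-32 + 8 \cdot 11 + 6 \cdot 11}{16 \cdot 11 \left(-4 + 11\right)} = 87 \cdot \frac{1}{16} \cdot \frac{1}{11} \cdot \frac{1}{7} \left(-32 + 88 + 66\right) = 87 \cdot \frac{1}{16} \cdot \frac{1}{11} \cdot \frac{1}{7} \cdot 122 = 87 \cdot \frac{61}{616} = \frac{5307}{616}$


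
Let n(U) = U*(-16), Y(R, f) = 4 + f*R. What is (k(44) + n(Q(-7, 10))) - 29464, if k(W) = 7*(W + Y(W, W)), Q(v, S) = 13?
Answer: -15784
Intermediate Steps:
Y(R, f) = 4 + R*f
n(U) = -16*U
k(W) = 28 + 7*W + 7*W² (k(W) = 7*(W + (4 + W*W)) = 7*(W + (4 + W²)) = 7*(4 + W + W²) = 28 + 7*W + 7*W²)
(k(44) + n(Q(-7, 10))) - 29464 = ((28 + 7*44 + 7*44²) - 16*13) - 29464 = ((28 + 308 + 7*1936) - 208) - 29464 = ((28 + 308 + 13552) - 208) - 29464 = (13888 - 208) - 29464 = 13680 - 29464 = -15784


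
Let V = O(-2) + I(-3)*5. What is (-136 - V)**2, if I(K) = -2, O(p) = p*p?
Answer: 16900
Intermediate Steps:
O(p) = p**2
V = -6 (V = (-2)**2 - 2*5 = 4 - 10 = -6)
(-136 - V)**2 = (-136 - 1*(-6))**2 = (-136 + 6)**2 = (-130)**2 = 16900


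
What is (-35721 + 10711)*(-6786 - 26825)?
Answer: 840611110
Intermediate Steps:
(-35721 + 10711)*(-6786 - 26825) = -25010*(-33611) = 840611110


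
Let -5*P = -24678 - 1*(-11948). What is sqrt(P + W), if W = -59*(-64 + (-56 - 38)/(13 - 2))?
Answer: 76*sqrt(143)/11 ≈ 82.621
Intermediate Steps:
P = 2546 (P = -(-24678 - 1*(-11948))/5 = -(-24678 + 11948)/5 = -1/5*(-12730) = 2546)
W = 47082/11 (W = -59*(-64 - 94/11) = -59*(-798/11) = 47082/11 ≈ 4280.2)
sqrt(P + W) = sqrt(2546 + 47082/11) = sqrt(75088/11) = 76*sqrt(143)/11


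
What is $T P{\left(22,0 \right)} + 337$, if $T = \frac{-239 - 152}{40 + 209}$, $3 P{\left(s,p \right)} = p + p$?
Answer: $337$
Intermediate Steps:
$P{\left(s,p \right)} = \frac{2 p}{3}$ ($P{\left(s,p \right)} = \frac{p + p}{3} = \frac{2 p}{3}$)
$T = - \frac{391}{249} \approx -1.5703$
$T P{\left(22,0 \right)} + 337 = - \frac{391 \cdot \frac{2}{3} \cdot 0}{249} + 337 = \left(- \frac{391}{249}\right) 0 + 337 = 0 + 337 = 337$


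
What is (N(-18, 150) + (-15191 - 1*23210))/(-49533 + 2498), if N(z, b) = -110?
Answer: 38511/47035 ≈ 0.81877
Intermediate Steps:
(N(-18, 150) + (-15191 - 1*23210))/(-49533 + 2498) = (-110 + (-15191 - 1*23210))/(-49533 + 2498) = (-110 + (-15191 - 23210))/(-47035) = (-110 - 38401)*(-1/47035) = -38511*(-1/47035) = 38511/47035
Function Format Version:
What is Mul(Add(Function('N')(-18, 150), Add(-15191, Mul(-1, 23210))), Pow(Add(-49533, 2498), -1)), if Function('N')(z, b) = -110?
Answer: Rational(38511, 47035) ≈ 0.81877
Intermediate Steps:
Mul(Add(Function('N')(-18, 150), Add(-15191, Mul(-1, 23210))), Pow(Add(-49533, 2498), -1)) = Mul(Add(-110, Add(-15191, Mul(-1, 23210))), Pow(Add(-49533, 2498), -1)) = Mul(Add(-110, Add(-15191, -23210)), Pow(-47035, -1)) = Mul(Add(-110, -38401), Rational(-1, 47035)) = Mul(-38511, Rational(-1, 47035)) = Rational(38511, 47035)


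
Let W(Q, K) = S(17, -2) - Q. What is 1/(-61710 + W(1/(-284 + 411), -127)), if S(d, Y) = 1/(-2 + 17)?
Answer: -1905/117557438 ≈ -1.6205e-5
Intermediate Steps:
S(d, Y) = 1/15
W(Q, K) = 1/15 - Q
1/(-61710 + W(1/(-284 + 411), -127)) = 1/(-61710 + (1/15 - 1/(-284 + 411))) = 1/(-61710 + (1/15 - 1/127)) = 1/(-61710 + 112/1905) = 1/(-117557438/1905) = -1905/117557438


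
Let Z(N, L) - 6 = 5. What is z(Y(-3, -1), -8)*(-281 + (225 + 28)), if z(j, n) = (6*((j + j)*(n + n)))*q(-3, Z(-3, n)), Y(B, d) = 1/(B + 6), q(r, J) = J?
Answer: 19712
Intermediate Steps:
Z(N, L) = 11 (Z(N, L) = 6 + 5 = 11)
Y(B, d) = 1/(6 + B)
z(j, n) = 264*j*n (z(j, n) = (6*((j + j)*(n + n)))*11 = (6*((2*j)*(2*n)))*11 = (6*(4*j*n))*11 = (24*j*n)*11 = 264*j*n)
z(Y(-3, -1), -8)*(-281 + (225 + 28)) = (264*(-8)/(6 - 3))*(-281 + (225 + 28)) = (264*(-8)/3)*(-281 + 253) = (264*(⅓)*(-8))*(-28) = -704*(-28) = 19712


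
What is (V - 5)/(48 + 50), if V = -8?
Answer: -13/98 ≈ -0.13265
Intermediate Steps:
(V - 5)/(48 + 50) = (-8 - 5)/(48 + 50) = -13/98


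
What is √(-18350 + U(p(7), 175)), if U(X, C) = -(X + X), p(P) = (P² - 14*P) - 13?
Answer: I*√18226 ≈ 135.0*I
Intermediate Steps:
p(P) = -13 + P² - 14*P
U(X, C) = -2*X
√(-18350 + U(p(7), 175)) = √(-18350 - 2*(-13 + 7² - 14*7)) = √(-18350 - 2*(-13 + 49 - 98)) = √(-18350 - 2*(-62)) = √(-18350 + 124) = √(-18226) = I*√18226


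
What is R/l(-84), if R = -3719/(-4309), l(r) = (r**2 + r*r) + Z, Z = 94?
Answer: 3719/61213654 ≈ 6.0754e-5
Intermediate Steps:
l(r) = 94 + 2*r**2 (l(r) = (r**2 + r*r) + 94 = (r**2 + r**2) + 94 = 2*r**2 + 94 = 94 + 2*r**2)
R = 3719/4309 (R = -3719*(-1/4309) = 3719/4309 ≈ 0.86308)
R/l(-84) = 3719/(4309*(94 + 2*(-84)**2)) = 3719/(4309*(94 + 2*7056)) = 3719/(4309*(94 + 14112)) = (3719/4309)/14206 = (3719/4309)*(1/14206) = 3719/61213654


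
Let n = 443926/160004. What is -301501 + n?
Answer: -24120461039/80002 ≈ -3.0150e+5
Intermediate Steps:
n = 221963/80002 (n = 443926*(1/160004) = 221963/80002 ≈ 2.7745)
-301501 + n = -301501 + 221963/80002 = -24120461039/80002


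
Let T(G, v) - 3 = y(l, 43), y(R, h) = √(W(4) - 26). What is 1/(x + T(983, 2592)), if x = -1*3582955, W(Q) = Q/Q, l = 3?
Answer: -3582952/12837545034329 - 5*I/12837545034329 ≈ -2.791e-7 - 3.8948e-13*I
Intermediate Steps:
W(Q) = 1
x = -3582955
y(R, h) = 5*I (y(R, h) = √(1 - 26) = √(-25) = 5*I)
T(G, v) = 3 + 5*I
1/(x + T(983, 2592)) = 1/(-3582955 + (3 + 5*I)) = 1/(-3582952 + 5*I) = (-3582952 - 5*I)/12837545034329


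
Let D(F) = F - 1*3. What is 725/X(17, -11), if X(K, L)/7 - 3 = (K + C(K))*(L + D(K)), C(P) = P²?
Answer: 725/6447 ≈ 0.11246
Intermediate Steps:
D(F) = -3 + F (D(F) = F - 3 = -3 + F)
X(K, L) = 21 + 7*(K + K²)*(-3 + K + L) (X(K, L) = 21 + 7*((K + K²)*(L + (-3 + K))) = 21 + 7*((K + K²)*(-3 + K + L)) = 21 + 7*(K + K²)*(-3 + K + L))
725/X(17, -11) = 725/(21 + 7*17*(-11) + 7*17*(-3 + 17) + 7*(-11)*17² + 7*17²*(-3 + 17)) = 725/(21 - 1309 + 7*17*14 + 7*(-11)*289 + 7*289*14) = 725/(21 - 1309 + 1666 - 22253 + 28322) = 725/6447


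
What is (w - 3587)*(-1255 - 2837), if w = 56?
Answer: 14448852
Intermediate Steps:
(w - 3587)*(-1255 - 2837) = (56 - 3587)*(-1255 - 2837) = -3531*(-4092) = 14448852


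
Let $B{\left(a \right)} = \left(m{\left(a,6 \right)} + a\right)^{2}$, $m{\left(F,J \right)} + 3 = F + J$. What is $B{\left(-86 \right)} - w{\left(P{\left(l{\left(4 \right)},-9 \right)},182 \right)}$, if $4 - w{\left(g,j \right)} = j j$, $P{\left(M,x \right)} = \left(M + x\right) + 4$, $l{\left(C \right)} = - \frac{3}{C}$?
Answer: $61681$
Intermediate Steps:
$m{\left(F,J \right)} = -3 + F + J$ ($m{\left(F,J \right)} = -3 + \left(F + J\right) = -3 + F + J$)
$P{\left(M,x \right)} = 4 + M + x$
$w{\left(g,j \right)} = 4 - j^{2}$ ($w{\left(g,j \right)} = 4 - j j = 4 - j^{2}$)
$B{\left(a \right)} = \left(3 + 2 a\right)^{2}$ ($B{\left(a \right)} = \left(\left(-3 + a + 6\right) + a\right)^{2} = \left(\left(3 + a\right) + a\right)^{2} = \left(3 + 2 a\right)^{2}$)
$B{\left(-86 \right)} - w{\left(P{\left(l{\left(4 \right)},-9 \right)},182 \right)} = \left(3 + 2 \left(-86\right)\right)^{2} - \left(4 - 182^{2}\right) = \left(3 - 172\right)^{2} - \left(4 - 33124\right) = \left(-169\right)^{2} - \left(4 - 33124\right) = 28561 - -33120 = 28561 + 33120 = 61681$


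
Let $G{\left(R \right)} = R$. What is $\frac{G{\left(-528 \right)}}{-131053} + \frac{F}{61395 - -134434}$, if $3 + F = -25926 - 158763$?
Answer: $- \frac{24101042964}{25663977937} \approx -0.9391$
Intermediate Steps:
$F = -184692$ ($F = -3 - 184689 = -184692$)
$\frac{G{\left(-528 \right)}}{-131053} + \frac{F}{61395 - -134434} = - \frac{528}{-131053} - \frac{184692}{61395 - -134434} = \left(-528\right) \left(- \frac{1}{131053}\right) - \frac{184692}{61395 + 134434} = \frac{528}{131053} - \frac{184692}{195829} = - \frac{24101042964}{25663977937}$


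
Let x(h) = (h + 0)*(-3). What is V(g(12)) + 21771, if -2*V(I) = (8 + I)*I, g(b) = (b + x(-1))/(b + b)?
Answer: 2786343/128 ≈ 21768.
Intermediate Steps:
x(h) = -3*h (x(h) = h*(-3) = -3*h)
g(b) = (3 + b)/(2*b) (g(b) = (b - 3*(-1))/(b + b) = (b + 3)/((2*b)) = (3 + b)*(1/(2*b)) = (3 + b)/(2*b))
V(I) = -I*(8 + I)/2 (V(I) = -(8 + I)*I/2 = -I*(8 + I)/2)
V(g(12)) + 21771 = -(½)*(3 + 12)/12*(8 + (½)*(3 + 12)/12)/2 + 21771 = -(½)*(1/12)*15*(8 + (½)*(1/12)*15)/2 + 21771 = -½*5/8*(8 + 5/8) + 21771 = -½*5/8*69/8 + 21771 = -345/128 + 21771 = 2786343/128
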